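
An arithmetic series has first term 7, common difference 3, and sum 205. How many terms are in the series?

Using S = n/2 × [2a + (n-1)d]
205 = n/2 × [2(7) + (n-1)(3)]
205 = n/2 × [14 + 3n - 3]
410 = n × [11 + 3n]
3n² + (11)n - 410 = 0
Discriminant: Δ = (11)² - 4(3)(-410) = 121 + 4920 = 5041
√Δ = 71
n = [-(11) + √Δ] / (2·3) = (-11 + 71) / 6 = 60 / 6 = 10
(The negative root is discarded since n must be a positive integer.)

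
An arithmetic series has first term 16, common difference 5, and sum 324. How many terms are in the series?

Using S = n/2 × [2a + (n-1)d]
324 = n/2 × [2(16) + (n-1)(5)]
324 = n/2 × [32 + 5n - 5]
648 = n × [27 + 5n]
5n² + (27)n - 648 = 0
Discriminant: Δ = (27)² - 4(5)(-648) = 729 + 12960 = 13689
√Δ = 117
n = [-(27) + √Δ] / (2·5) = (-27 + 117) / 10 = 90 / 10 = 9
(The negative root is discarded since n must be a positive integer.)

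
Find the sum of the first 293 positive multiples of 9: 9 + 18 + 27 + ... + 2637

Factor out 9: = 9(1 + 2 + ... + 293) = 9 × n(n+1)/2
= 9 × 293×294/2
= 9 × 43071
= 387639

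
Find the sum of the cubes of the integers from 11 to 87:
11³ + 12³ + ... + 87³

Use ∑_{k=1}^{n} k³ = [n(n+1)/2]², then subtract the first 10 terms.
∑_{k=1}^{87} k³ = [87×88/2]² = 3828² = 14653584
∑_{k=1}^{10} k³ = [10×11/2]² = 55² = 3025
∑_{k=11}^{87} k³ = 14653584 - 3025 = 14650559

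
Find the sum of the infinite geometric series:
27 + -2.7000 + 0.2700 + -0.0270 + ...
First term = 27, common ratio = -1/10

For |r| < 1, S = a / (1 - r)
S = 27 / (1 - (-1/10))
S = 27 / (11/10)
S = 270/11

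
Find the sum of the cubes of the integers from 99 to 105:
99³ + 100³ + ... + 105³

Use ∑_{k=1}^{n} k³ = [n(n+1)/2]², then subtract the first 98 terms.
∑_{k=1}^{105} k³ = [105×106/2]² = 5565² = 30969225
∑_{k=1}^{98} k³ = [98×99/2]² = 4851² = 23532201
∑_{k=99}^{105} k³ = 30969225 - 23532201 = 7437024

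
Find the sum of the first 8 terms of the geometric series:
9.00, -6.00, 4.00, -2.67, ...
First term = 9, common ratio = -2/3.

Sₙ = a(1 - rⁿ) / (1 - r)
S_8 = 9(1 - (-2/3)^8) / (1 - (-2/3))
S_8 = 9(1 - (256/6561)) / (5/3)
S_8 = 1261/243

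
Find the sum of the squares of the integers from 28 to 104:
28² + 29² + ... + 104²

Use ∑_{k=1}^{n} k² = n(n+1)(2n+1)/6, then subtract the first 27 terms.
∑_{k=1}^{104} k² = 104×105×209/6 = 380380
∑_{k=1}^{27} k² = 27×28×55/6 = 6930
∑_{k=28}^{104} k² = 380380 - 6930 = 373450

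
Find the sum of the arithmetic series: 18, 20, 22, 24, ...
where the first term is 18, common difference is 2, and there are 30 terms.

Sₙ = n/2 × (first + last)
Last term = a + (n-1)d = 18 + (30-1)×2 = 76
S_30 = 30/2 × (18 + 76)
S_30 = 30/2 × 94 = 1410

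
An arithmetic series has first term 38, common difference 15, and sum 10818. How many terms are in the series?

Using S = n/2 × [2a + (n-1)d]
10818 = n/2 × [2(38) + (n-1)(15)]
10818 = n/2 × [76 + 15n - 15]
21636 = n × [61 + 15n]
15n² + (61)n - 21636 = 0
Discriminant: Δ = (61)² - 4(15)(-21636) = 3721 + 1298160 = 1301881
√Δ = 1141
n = [-(61) + √Δ] / (2·15) = (-61 + 1141) / 30 = 1080 / 30 = 36
(The negative root is discarded since n must be a positive integer.)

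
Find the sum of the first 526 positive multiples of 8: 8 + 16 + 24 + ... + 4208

Factor out 8: = 8(1 + 2 + ... + 526) = 8 × n(n+1)/2
= 8 × 526×527/2
= 8 × 138601
= 1108808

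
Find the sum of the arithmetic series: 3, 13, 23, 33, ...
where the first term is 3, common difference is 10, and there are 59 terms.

Sₙ = n/2 × (first + last)
Last term = a + (n-1)d = 3 + (59-1)×10 = 583
S_59 = 59/2 × (3 + 583)
S_59 = 59/2 × 586 = 17287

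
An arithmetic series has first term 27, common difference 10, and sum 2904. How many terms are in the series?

Using S = n/2 × [2a + (n-1)d]
2904 = n/2 × [2(27) + (n-1)(10)]
2904 = n/2 × [54 + 10n - 10]
5808 = n × [44 + 10n]
10n² + (44)n - 5808 = 0
Discriminant: Δ = (44)² - 4(10)(-5808) = 1936 + 232320 = 234256
√Δ = 484
n = [-(44) + √Δ] / (2·10) = (-44 + 484) / 20 = 440 / 20 = 22
(The negative root is discarded since n must be a positive integer.)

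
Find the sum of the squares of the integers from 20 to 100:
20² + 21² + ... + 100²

Use ∑_{k=1}^{n} k² = n(n+1)(2n+1)/6, then subtract the first 19 terms.
∑_{k=1}^{100} k² = 100×101×201/6 = 338350
∑_{k=1}^{19} k² = 19×20×39/6 = 2470
∑_{k=20}^{100} k² = 338350 - 2470 = 335880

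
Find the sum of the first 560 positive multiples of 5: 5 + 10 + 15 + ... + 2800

Factor out 5: = 5(1 + 2 + ... + 560) = 5 × n(n+1)/2
= 5 × 560×561/2
= 5 × 157080
= 785400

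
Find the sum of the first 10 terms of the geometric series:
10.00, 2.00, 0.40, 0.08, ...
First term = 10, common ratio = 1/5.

Sₙ = a(1 - rⁿ) / (1 - r)
S_10 = 10(1 - (1/5)^10) / (1 - (1/5))
S_10 = 10(1 - (1/9765625)) / (4/5)
S_10 = 4882812/390625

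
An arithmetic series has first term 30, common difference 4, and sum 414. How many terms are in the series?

Using S = n/2 × [2a + (n-1)d]
414 = n/2 × [2(30) + (n-1)(4)]
414 = n/2 × [60 + 4n - 4]
828 = n × [56 + 4n]
4n² + (56)n - 828 = 0
Discriminant: Δ = (56)² - 4(4)(-828) = 3136 + 13248 = 16384
√Δ = 128
n = [-(56) + √Δ] / (2·4) = (-56 + 128) / 8 = 72 / 8 = 9
(The negative root is discarded since n must be a positive integer.)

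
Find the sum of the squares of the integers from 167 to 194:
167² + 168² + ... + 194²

Use ∑_{k=1}^{n} k² = n(n+1)(2n+1)/6, then subtract the first 166 terms.
∑_{k=1}^{194} k² = 194×195×389/6 = 2452645
∑_{k=1}^{166} k² = 166×167×333/6 = 1538571
∑_{k=167}^{194} k² = 2452645 - 1538571 = 914074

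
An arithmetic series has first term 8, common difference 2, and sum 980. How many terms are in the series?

Using S = n/2 × [2a + (n-1)d]
980 = n/2 × [2(8) + (n-1)(2)]
980 = n/2 × [16 + 2n - 2]
1960 = n × [14 + 2n]
2n² + (14)n - 1960 = 0
Discriminant: Δ = (14)² - 4(2)(-1960) = 196 + 15680 = 15876
√Δ = 126
n = [-(14) + √Δ] / (2·2) = (-14 + 126) / 4 = 112 / 4 = 28
(The negative root is discarded since n must be a positive integer.)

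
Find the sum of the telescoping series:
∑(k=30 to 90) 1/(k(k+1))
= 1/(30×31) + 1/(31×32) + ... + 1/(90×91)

Partial fractions: 1/(k(k+1)) = 1/k - 1/(k+1)
The series telescopes:
= (1/30 - 1/31) + (1/31 - 1/32) + ... + (1/90 - 1/91)
= 1/30 - 1/91
= 61/2730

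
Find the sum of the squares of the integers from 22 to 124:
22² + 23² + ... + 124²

Use ∑_{k=1}^{n} k² = n(n+1)(2n+1)/6, then subtract the first 21 terms.
∑_{k=1}^{124} k² = 124×125×249/6 = 643250
∑_{k=1}^{21} k² = 21×22×43/6 = 3311
∑_{k=22}^{124} k² = 643250 - 3311 = 639939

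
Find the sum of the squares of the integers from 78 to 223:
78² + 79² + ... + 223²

Use ∑_{k=1}^{n} k² = n(n+1)(2n+1)/6, then subtract the first 77 terms.
∑_{k=1}^{223} k² = 223×224×447/6 = 3721424
∑_{k=1}^{77} k² = 77×78×155/6 = 155155
∑_{k=78}^{223} k² = 3721424 - 155155 = 3566269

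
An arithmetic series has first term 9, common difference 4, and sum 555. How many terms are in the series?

Using S = n/2 × [2a + (n-1)d]
555 = n/2 × [2(9) + (n-1)(4)]
555 = n/2 × [18 + 4n - 4]
1110 = n × [14 + 4n]
4n² + (14)n - 1110 = 0
Discriminant: Δ = (14)² - 4(4)(-1110) = 196 + 17760 = 17956
√Δ = 134
n = [-(14) + √Δ] / (2·4) = (-14 + 134) / 8 = 120 / 8 = 15
(The negative root is discarded since n must be a positive integer.)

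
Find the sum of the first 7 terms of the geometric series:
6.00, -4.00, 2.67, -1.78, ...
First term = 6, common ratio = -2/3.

Sₙ = a(1 - rⁿ) / (1 - r)
S_7 = 6(1 - (-2/3)^7) / (1 - (-2/3))
S_7 = 6(1 - (-128/2187)) / (5/3)
S_7 = 926/243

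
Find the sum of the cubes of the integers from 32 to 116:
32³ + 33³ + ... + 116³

Use ∑_{k=1}^{n} k³ = [n(n+1)/2]², then subtract the first 31 terms.
∑_{k=1}^{116} k³ = [116×117/2]² = 6786² = 46049796
∑_{k=1}^{31} k³ = [31×32/2]² = 496² = 246016
∑_{k=32}^{116} k³ = 46049796 - 246016 = 45803780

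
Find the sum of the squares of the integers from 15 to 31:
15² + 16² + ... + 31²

Use ∑_{k=1}^{n} k² = n(n+1)(2n+1)/6, then subtract the first 14 terms.
∑_{k=1}^{31} k² = 31×32×63/6 = 10416
∑_{k=1}^{14} k² = 14×15×29/6 = 1015
∑_{k=15}^{31} k² = 10416 - 1015 = 9401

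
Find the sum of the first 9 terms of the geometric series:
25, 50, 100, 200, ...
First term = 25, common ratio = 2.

Sₙ = a(1 - rⁿ) / (1 - r)
S_9 = 25(1 - 2^9) / (1 - 2)
S_9 = 25(1 - 512) / (-1)
S_9 = 12775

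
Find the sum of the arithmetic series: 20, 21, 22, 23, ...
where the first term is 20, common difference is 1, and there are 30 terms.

Sₙ = n/2 × (first + last)
Last term = a + (n-1)d = 20 + (30-1)×1 = 49
S_30 = 30/2 × (20 + 49)
S_30 = 30/2 × 69 = 1035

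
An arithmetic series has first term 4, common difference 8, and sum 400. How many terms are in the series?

Using S = n/2 × [2a + (n-1)d]
400 = n/2 × [2(4) + (n-1)(8)]
400 = n/2 × [8 + 8n - 8]
800 = n × [0 + 8n]
8n² + (0)n - 800 = 0
Discriminant: Δ = (0)² - 4(8)(-800) = 0 + 25600 = 25600
√Δ = 160
n = [-(0) + √Δ] / (2·8) = (0 + 160) / 16 = 160 / 16 = 10
(The negative root is discarded since n must be a positive integer.)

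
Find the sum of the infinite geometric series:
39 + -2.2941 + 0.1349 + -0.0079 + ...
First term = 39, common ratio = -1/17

For |r| < 1, S = a / (1 - r)
S = 39 / (1 - (-1/17))
S = 39 / (18/17)
S = 221/6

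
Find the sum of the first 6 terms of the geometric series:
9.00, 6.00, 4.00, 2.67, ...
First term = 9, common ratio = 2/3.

Sₙ = a(1 - rⁿ) / (1 - r)
S_6 = 9(1 - (2/3)^6) / (1 - (2/3))
S_6 = 9(1 - (64/729)) / (1/3)
S_6 = 665/27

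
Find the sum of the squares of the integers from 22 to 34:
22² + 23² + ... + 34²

Use ∑_{k=1}^{n} k² = n(n+1)(2n+1)/6, then subtract the first 21 terms.
∑_{k=1}^{34} k² = 34×35×69/6 = 13685
∑_{k=1}^{21} k² = 21×22×43/6 = 3311
∑_{k=22}^{34} k² = 13685 - 3311 = 10374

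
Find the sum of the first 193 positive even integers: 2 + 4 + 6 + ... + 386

Sum of first n even numbers = n(n+1)
= 193×194
= 37442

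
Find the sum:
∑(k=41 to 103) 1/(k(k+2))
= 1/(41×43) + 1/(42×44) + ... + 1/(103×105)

Partial fractions: 1/(k(k+2)) = (1/2)[1/k - 1/(k+2)]
Telescoping leaves the first two and last two terms:
= (1/2)[1/41 + 1/42 - 1/104 - 1/105]
= 4337/298480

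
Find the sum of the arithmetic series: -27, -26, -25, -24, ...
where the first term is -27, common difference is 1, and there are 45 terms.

Sₙ = n/2 × (first + last)
Last term = a + (n-1)d = -27 + (45-1)×1 = 17
S_45 = 45/2 × (-27 + 17)
S_45 = 45/2 × (-10) = -225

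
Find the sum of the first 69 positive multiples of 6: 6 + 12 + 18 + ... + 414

Factor out 6: = 6(1 + 2 + ... + 69) = 6 × n(n+1)/2
= 6 × 69×70/2
= 6 × 2415
= 14490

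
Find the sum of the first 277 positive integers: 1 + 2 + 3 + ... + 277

Formula: ∑k = n(n+1)/2
= 277×278/2
= 77006/2
= 38503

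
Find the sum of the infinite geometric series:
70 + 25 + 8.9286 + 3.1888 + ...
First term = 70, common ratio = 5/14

For |r| < 1, S = a / (1 - r)
S = 70 / (1 - (5/14))
S = 70 / (9/14)
S = 980/9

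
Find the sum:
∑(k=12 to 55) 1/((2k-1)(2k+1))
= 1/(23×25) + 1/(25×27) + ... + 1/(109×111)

Partial fractions: 1/((2k-1)(2k+1)) = (1/2)[1/(2k-1) - 1/(2k+1)]
The series telescopes:
= (1/2)[1/23 - 1/111]
= 44/2553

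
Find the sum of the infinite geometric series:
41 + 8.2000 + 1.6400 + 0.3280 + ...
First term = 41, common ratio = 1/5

For |r| < 1, S = a / (1 - r)
S = 41 / (1 - (1/5))
S = 41 / (4/5)
S = 205/4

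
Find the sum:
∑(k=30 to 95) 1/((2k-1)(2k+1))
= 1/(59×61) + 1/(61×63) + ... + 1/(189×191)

Partial fractions: 1/((2k-1)(2k+1)) = (1/2)[1/(2k-1) - 1/(2k+1)]
The series telescopes:
= (1/2)[1/59 - 1/191]
= 66/11269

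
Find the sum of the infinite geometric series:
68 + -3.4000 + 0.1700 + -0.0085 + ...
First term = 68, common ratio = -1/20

For |r| < 1, S = a / (1 - r)
S = 68 / (1 - (-1/20))
S = 68 / (21/20)
S = 1360/21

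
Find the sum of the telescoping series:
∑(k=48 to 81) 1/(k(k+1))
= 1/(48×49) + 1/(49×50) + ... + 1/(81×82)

Partial fractions: 1/(k(k+1)) = 1/k - 1/(k+1)
The series telescopes:
= (1/48 - 1/49) + (1/49 - 1/50) + ... + (1/81 - 1/82)
= 1/48 - 1/82
= 17/1968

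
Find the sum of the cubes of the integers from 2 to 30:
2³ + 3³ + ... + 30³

Use ∑_{k=1}^{n} k³ = [n(n+1)/2]², then subtract the first 1 terms.
∑_{k=1}^{30} k³ = [30×31/2]² = 465² = 216225
∑_{k=1}^{1} k³ = [1×2/2]² = 1² = 1
∑_{k=2}^{30} k³ = 216225 - 1 = 216224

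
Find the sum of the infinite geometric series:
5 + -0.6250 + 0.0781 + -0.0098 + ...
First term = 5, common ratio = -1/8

For |r| < 1, S = a / (1 - r)
S = 5 / (1 - (-1/8))
S = 5 / (9/8)
S = 40/9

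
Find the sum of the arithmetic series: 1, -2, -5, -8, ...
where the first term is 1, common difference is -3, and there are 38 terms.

Sₙ = n/2 × (first + last)
Last term = a + (n-1)d = 1 + (38-1)×(-3) = -110
S_38 = 38/2 × (1 + (-110))
S_38 = 38/2 × (-109) = -2071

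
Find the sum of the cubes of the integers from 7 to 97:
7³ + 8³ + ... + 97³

Use ∑_{k=1}^{n} k³ = [n(n+1)/2]², then subtract the first 6 terms.
∑_{k=1}^{97} k³ = [97×98/2]² = 4753² = 22591009
∑_{k=1}^{6} k³ = [6×7/2]² = 21² = 441
∑_{k=7}^{97} k³ = 22591009 - 441 = 22590568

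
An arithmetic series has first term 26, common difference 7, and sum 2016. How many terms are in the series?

Using S = n/2 × [2a + (n-1)d]
2016 = n/2 × [2(26) + (n-1)(7)]
2016 = n/2 × [52 + 7n - 7]
4032 = n × [45 + 7n]
7n² + (45)n - 4032 = 0
Discriminant: Δ = (45)² - 4(7)(-4032) = 2025 + 112896 = 114921
√Δ = 339
n = [-(45) + √Δ] / (2·7) = (-45 + 339) / 14 = 294 / 14 = 21
(The negative root is discarded since n must be a positive integer.)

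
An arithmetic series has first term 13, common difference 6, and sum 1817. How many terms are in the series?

Using S = n/2 × [2a + (n-1)d]
1817 = n/2 × [2(13) + (n-1)(6)]
1817 = n/2 × [26 + 6n - 6]
3634 = n × [20 + 6n]
6n² + (20)n - 3634 = 0
Discriminant: Δ = (20)² - 4(6)(-3634) = 400 + 87216 = 87616
√Δ = 296
n = [-(20) + √Δ] / (2·6) = (-20 + 296) / 12 = 276 / 12 = 23
(The negative root is discarded since n must be a positive integer.)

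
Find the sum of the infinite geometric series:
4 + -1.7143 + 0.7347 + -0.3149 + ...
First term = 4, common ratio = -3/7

For |r| < 1, S = a / (1 - r)
S = 4 / (1 - (-3/7))
S = 4 / (10/7)
S = 14/5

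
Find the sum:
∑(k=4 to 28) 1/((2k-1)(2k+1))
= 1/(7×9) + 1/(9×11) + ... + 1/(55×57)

Partial fractions: 1/((2k-1)(2k+1)) = (1/2)[1/(2k-1) - 1/(2k+1)]
The series telescopes:
= (1/2)[1/7 - 1/57]
= 25/399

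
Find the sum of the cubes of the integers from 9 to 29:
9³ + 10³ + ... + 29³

Use ∑_{k=1}^{n} k³ = [n(n+1)/2]², then subtract the first 8 terms.
∑_{k=1}^{29} k³ = [29×30/2]² = 435² = 189225
∑_{k=1}^{8} k³ = [8×9/2]² = 36² = 1296
∑_{k=9}^{29} k³ = 189225 - 1296 = 187929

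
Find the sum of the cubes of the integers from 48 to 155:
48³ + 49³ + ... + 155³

Use ∑_{k=1}^{n} k³ = [n(n+1)/2]², then subtract the first 47 terms.
∑_{k=1}^{155} k³ = [155×156/2]² = 12090² = 146168100
∑_{k=1}^{47} k³ = [47×48/2]² = 1128² = 1272384
∑_{k=48}^{155} k³ = 146168100 - 1272384 = 144895716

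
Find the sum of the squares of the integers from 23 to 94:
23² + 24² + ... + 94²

Use ∑_{k=1}^{n} k² = n(n+1)(2n+1)/6, then subtract the first 22 terms.
∑_{k=1}^{94} k² = 94×95×189/6 = 281295
∑_{k=1}^{22} k² = 22×23×45/6 = 3795
∑_{k=23}^{94} k² = 281295 - 3795 = 277500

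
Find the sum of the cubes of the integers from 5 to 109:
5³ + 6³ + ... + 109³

Use ∑_{k=1}^{n} k³ = [n(n+1)/2]², then subtract the first 4 terms.
∑_{k=1}^{109} k³ = [109×110/2]² = 5995² = 35940025
∑_{k=1}^{4} k³ = [4×5/2]² = 10² = 100
∑_{k=5}^{109} k³ = 35940025 - 100 = 35939925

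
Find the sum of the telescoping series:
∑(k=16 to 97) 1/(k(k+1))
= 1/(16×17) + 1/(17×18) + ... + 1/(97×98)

Partial fractions: 1/(k(k+1)) = 1/k - 1/(k+1)
The series telescopes:
= (1/16 - 1/17) + (1/17 - 1/18) + ... + (1/97 - 1/98)
= 1/16 - 1/98
= 41/784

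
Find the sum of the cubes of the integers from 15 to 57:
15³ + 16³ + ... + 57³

Use ∑_{k=1}^{n} k³ = [n(n+1)/2]², then subtract the first 14 terms.
∑_{k=1}^{57} k³ = [57×58/2]² = 1653² = 2732409
∑_{k=1}^{14} k³ = [14×15/2]² = 105² = 11025
∑_{k=15}^{57} k³ = 2732409 - 11025 = 2721384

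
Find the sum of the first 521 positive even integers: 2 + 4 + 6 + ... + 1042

Sum of first n even numbers = n(n+1)
= 521×522
= 271962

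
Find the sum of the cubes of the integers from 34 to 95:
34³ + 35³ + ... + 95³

Use ∑_{k=1}^{n} k³ = [n(n+1)/2]², then subtract the first 33 terms.
∑_{k=1}^{95} k³ = [95×96/2]² = 4560² = 20793600
∑_{k=1}^{33} k³ = [33×34/2]² = 561² = 314721
∑_{k=34}^{95} k³ = 20793600 - 314721 = 20478879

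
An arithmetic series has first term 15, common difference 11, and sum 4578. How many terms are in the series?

Using S = n/2 × [2a + (n-1)d]
4578 = n/2 × [2(15) + (n-1)(11)]
4578 = n/2 × [30 + 11n - 11]
9156 = n × [19 + 11n]
11n² + (19)n - 9156 = 0
Discriminant: Δ = (19)² - 4(11)(-9156) = 361 + 402864 = 403225
√Δ = 635
n = [-(19) + √Δ] / (2·11) = (-19 + 635) / 22 = 616 / 22 = 28
(The negative root is discarded since n must be a positive integer.)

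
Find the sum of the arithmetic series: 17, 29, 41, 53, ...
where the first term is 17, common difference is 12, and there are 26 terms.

Sₙ = n/2 × (first + last)
Last term = a + (n-1)d = 17 + (26-1)×12 = 317
S_26 = 26/2 × (17 + 317)
S_26 = 26/2 × 334 = 4342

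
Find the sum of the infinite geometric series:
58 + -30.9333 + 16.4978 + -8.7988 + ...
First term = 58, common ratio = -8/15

For |r| < 1, S = a / (1 - r)
S = 58 / (1 - (-8/15))
S = 58 / (23/15)
S = 870/23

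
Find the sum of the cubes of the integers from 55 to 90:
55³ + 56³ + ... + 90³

Use ∑_{k=1}^{n} k³ = [n(n+1)/2]², then subtract the first 54 terms.
∑_{k=1}^{90} k³ = [90×91/2]² = 4095² = 16769025
∑_{k=1}^{54} k³ = [54×55/2]² = 1485² = 2205225
∑_{k=55}^{90} k³ = 16769025 - 2205225 = 14563800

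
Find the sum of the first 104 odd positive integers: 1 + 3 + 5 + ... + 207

Sum of first n odd numbers = n²
= 104²
= 10816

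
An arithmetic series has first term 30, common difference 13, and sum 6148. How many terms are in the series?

Using S = n/2 × [2a + (n-1)d]
6148 = n/2 × [2(30) + (n-1)(13)]
6148 = n/2 × [60 + 13n - 13]
12296 = n × [47 + 13n]
13n² + (47)n - 12296 = 0
Discriminant: Δ = (47)² - 4(13)(-12296) = 2209 + 639392 = 641601
√Δ = 801
n = [-(47) + √Δ] / (2·13) = (-47 + 801) / 26 = 754 / 26 = 29
(The negative root is discarded since n must be a positive integer.)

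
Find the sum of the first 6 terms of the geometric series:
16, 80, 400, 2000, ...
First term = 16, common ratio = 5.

Sₙ = a(1 - rⁿ) / (1 - r)
S_6 = 16(1 - 5^6) / (1 - 5)
S_6 = 16(1 - 15625) / (-4)
S_6 = 62496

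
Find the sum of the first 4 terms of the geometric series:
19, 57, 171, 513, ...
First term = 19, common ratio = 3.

Sₙ = a(1 - rⁿ) / (1 - r)
S_4 = 19(1 - 3^4) / (1 - 3)
S_4 = 19(1 - 81) / (-2)
S_4 = 760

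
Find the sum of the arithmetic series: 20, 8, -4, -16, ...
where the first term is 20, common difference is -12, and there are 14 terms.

Sₙ = n/2 × (first + last)
Last term = a + (n-1)d = 20 + (14-1)×(-12) = -136
S_14 = 14/2 × (20 + (-136))
S_14 = 14/2 × (-116) = -812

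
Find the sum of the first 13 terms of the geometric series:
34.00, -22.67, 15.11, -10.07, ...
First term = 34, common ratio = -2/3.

Sₙ = a(1 - rⁿ) / (1 - r)
S_13 = 34(1 - (-2/3)^13) / (1 - (-2/3))
S_13 = 34(1 - (-8192/1594323)) / (5/3)
S_13 = 10897102/531441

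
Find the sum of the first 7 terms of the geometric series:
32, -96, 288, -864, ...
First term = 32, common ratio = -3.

Sₙ = a(1 - rⁿ) / (1 - r)
S_7 = 32(1 - (-3)^7) / (1 - (-3))
S_7 = 32(1 - (-2187)) / (4)
S_7 = 17504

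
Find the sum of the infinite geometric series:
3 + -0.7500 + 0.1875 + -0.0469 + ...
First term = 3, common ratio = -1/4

For |r| < 1, S = a / (1 - r)
S = 3 / (1 - (-1/4))
S = 3 / (5/4)
S = 12/5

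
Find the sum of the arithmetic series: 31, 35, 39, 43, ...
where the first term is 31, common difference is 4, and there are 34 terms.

Sₙ = n/2 × (first + last)
Last term = a + (n-1)d = 31 + (34-1)×4 = 163
S_34 = 34/2 × (31 + 163)
S_34 = 34/2 × 194 = 3298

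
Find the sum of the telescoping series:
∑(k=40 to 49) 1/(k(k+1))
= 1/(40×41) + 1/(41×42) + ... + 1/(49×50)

Partial fractions: 1/(k(k+1)) = 1/k - 1/(k+1)
The series telescopes:
= (1/40 - 1/41) + (1/41 - 1/42) + ... + (1/49 - 1/50)
= 1/40 - 1/50
= 1/200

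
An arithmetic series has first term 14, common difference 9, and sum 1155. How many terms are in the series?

Using S = n/2 × [2a + (n-1)d]
1155 = n/2 × [2(14) + (n-1)(9)]
1155 = n/2 × [28 + 9n - 9]
2310 = n × [19 + 9n]
9n² + (19)n - 2310 = 0
Discriminant: Δ = (19)² - 4(9)(-2310) = 361 + 83160 = 83521
√Δ = 289
n = [-(19) + √Δ] / (2·9) = (-19 + 289) / 18 = 270 / 18 = 15
(The negative root is discarded since n must be a positive integer.)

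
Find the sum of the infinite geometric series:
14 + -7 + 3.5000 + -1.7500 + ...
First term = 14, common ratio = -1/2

For |r| < 1, S = a / (1 - r)
S = 14 / (1 - (-1/2))
S = 14 / (3/2)
S = 28/3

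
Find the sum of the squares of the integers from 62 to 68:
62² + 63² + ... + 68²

Use ∑_{k=1}^{n} k² = n(n+1)(2n+1)/6, then subtract the first 61 terms.
∑_{k=1}^{68} k² = 68×69×137/6 = 107134
∑_{k=1}^{61} k² = 61×62×123/6 = 77531
∑_{k=62}^{68} k² = 107134 - 77531 = 29603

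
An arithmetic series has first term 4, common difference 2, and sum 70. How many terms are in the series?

Using S = n/2 × [2a + (n-1)d]
70 = n/2 × [2(4) + (n-1)(2)]
70 = n/2 × [8 + 2n - 2]
140 = n × [6 + 2n]
2n² + (6)n - 140 = 0
Discriminant: Δ = (6)² - 4(2)(-140) = 36 + 1120 = 1156
√Δ = 34
n = [-(6) + √Δ] / (2·2) = (-6 + 34) / 4 = 28 / 4 = 7
(The negative root is discarded since n must be a positive integer.)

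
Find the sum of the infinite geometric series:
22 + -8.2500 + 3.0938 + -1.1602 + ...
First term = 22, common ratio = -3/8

For |r| < 1, S = a / (1 - r)
S = 22 / (1 - (-3/8))
S = 22 / (11/8)
S = 16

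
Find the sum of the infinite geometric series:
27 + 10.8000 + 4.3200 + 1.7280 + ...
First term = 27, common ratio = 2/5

For |r| < 1, S = a / (1 - r)
S = 27 / (1 - (2/5))
S = 27 / (3/5)
S = 45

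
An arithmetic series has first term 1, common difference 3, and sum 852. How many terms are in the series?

Using S = n/2 × [2a + (n-1)d]
852 = n/2 × [2(1) + (n-1)(3)]
852 = n/2 × [2 + 3n - 3]
1704 = n × [-1 + 3n]
3n² + (-1)n - 1704 = 0
Discriminant: Δ = (-1)² - 4(3)(-1704) = 1 + 20448 = 20449
√Δ = 143
n = [-(-1) + √Δ] / (2·3) = (1 + 143) / 6 = 144 / 6 = 24
(The negative root is discarded since n must be a positive integer.)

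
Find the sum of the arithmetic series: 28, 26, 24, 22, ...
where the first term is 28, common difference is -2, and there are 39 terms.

Sₙ = n/2 × (first + last)
Last term = a + (n-1)d = 28 + (39-1)×(-2) = -48
S_39 = 39/2 × (28 + (-48))
S_39 = 39/2 × (-20) = -390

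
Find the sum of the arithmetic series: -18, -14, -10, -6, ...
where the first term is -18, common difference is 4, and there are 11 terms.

Sₙ = n/2 × (first + last)
Last term = a + (n-1)d = -18 + (11-1)×4 = 22
S_11 = 11/2 × (-18 + 22)
S_11 = 11/2 × 4 = 22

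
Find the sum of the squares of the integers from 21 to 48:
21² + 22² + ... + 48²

Use ∑_{k=1}^{n} k² = n(n+1)(2n+1)/6, then subtract the first 20 terms.
∑_{k=1}^{48} k² = 48×49×97/6 = 38024
∑_{k=1}^{20} k² = 20×21×41/6 = 2870
∑_{k=21}^{48} k² = 38024 - 2870 = 35154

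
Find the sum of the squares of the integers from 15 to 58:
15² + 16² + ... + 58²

Use ∑_{k=1}^{n} k² = n(n+1)(2n+1)/6, then subtract the first 14 terms.
∑_{k=1}^{58} k² = 58×59×117/6 = 66729
∑_{k=1}^{14} k² = 14×15×29/6 = 1015
∑_{k=15}^{58} k² = 66729 - 1015 = 65714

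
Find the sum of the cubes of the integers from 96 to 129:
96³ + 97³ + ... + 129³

Use ∑_{k=1}^{n} k³ = [n(n+1)/2]², then subtract the first 95 terms.
∑_{k=1}^{129} k³ = [129×130/2]² = 8385² = 70308225
∑_{k=1}^{95} k³ = [95×96/2]² = 4560² = 20793600
∑_{k=96}^{129} k³ = 70308225 - 20793600 = 49514625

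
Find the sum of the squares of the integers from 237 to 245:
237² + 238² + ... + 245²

Use ∑_{k=1}^{n} k² = n(n+1)(2n+1)/6, then subtract the first 236 terms.
∑_{k=1}^{245} k² = 245×246×491/6 = 4932095
∑_{k=1}^{236} k² = 236×237×473/6 = 4409306
∑_{k=237}^{245} k² = 4932095 - 4409306 = 522789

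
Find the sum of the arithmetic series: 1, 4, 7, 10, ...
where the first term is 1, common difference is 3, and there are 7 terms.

Sₙ = n/2 × (first + last)
Last term = a + (n-1)d = 1 + (7-1)×3 = 19
S_7 = 7/2 × (1 + 19)
S_7 = 7/2 × 20 = 70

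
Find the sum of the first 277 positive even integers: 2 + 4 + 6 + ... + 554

Sum of first n even numbers = n(n+1)
= 277×278
= 77006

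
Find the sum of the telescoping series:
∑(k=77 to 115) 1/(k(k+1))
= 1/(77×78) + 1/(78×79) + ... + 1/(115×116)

Partial fractions: 1/(k(k+1)) = 1/k - 1/(k+1)
The series telescopes:
= (1/77 - 1/78) + (1/78 - 1/79) + ... + (1/115 - 1/116)
= 1/77 - 1/116
= 39/8932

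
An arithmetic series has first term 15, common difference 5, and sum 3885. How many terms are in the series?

Using S = n/2 × [2a + (n-1)d]
3885 = n/2 × [2(15) + (n-1)(5)]
3885 = n/2 × [30 + 5n - 5]
7770 = n × [25 + 5n]
5n² + (25)n - 7770 = 0
Discriminant: Δ = (25)² - 4(5)(-7770) = 625 + 155400 = 156025
√Δ = 395
n = [-(25) + √Δ] / (2·5) = (-25 + 395) / 10 = 370 / 10 = 37
(The negative root is discarded since n must be a positive integer.)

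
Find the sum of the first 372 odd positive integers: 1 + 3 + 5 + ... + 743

Sum of first n odd numbers = n²
= 372²
= 138384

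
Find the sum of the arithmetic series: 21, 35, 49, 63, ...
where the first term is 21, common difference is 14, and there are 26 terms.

Sₙ = n/2 × (first + last)
Last term = a + (n-1)d = 21 + (26-1)×14 = 371
S_26 = 26/2 × (21 + 371)
S_26 = 26/2 × 392 = 5096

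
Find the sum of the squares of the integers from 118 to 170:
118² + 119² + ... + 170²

Use ∑_{k=1}^{n} k² = n(n+1)(2n+1)/6, then subtract the first 117 terms.
∑_{k=1}^{170} k² = 170×171×341/6 = 1652145
∑_{k=1}^{117} k² = 117×118×235/6 = 540735
∑_{k=118}^{170} k² = 1652145 - 540735 = 1111410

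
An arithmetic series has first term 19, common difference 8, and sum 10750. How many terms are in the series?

Using S = n/2 × [2a + (n-1)d]
10750 = n/2 × [2(19) + (n-1)(8)]
10750 = n/2 × [38 + 8n - 8]
21500 = n × [30 + 8n]
8n² + (30)n - 21500 = 0
Discriminant: Δ = (30)² - 4(8)(-21500) = 900 + 688000 = 688900
√Δ = 830
n = [-(30) + √Δ] / (2·8) = (-30 + 830) / 16 = 800 / 16 = 50
(The negative root is discarded since n must be a positive integer.)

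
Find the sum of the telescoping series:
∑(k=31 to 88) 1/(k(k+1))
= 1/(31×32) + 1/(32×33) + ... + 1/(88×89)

Partial fractions: 1/(k(k+1)) = 1/k - 1/(k+1)
The series telescopes:
= (1/31 - 1/32) + (1/32 - 1/33) + ... + (1/88 - 1/89)
= 1/31 - 1/89
= 58/2759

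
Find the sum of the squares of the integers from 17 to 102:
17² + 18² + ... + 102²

Use ∑_{k=1}^{n} k² = n(n+1)(2n+1)/6, then subtract the first 16 terms.
∑_{k=1}^{102} k² = 102×103×205/6 = 358955
∑_{k=1}^{16} k² = 16×17×33/6 = 1496
∑_{k=17}^{102} k² = 358955 - 1496 = 357459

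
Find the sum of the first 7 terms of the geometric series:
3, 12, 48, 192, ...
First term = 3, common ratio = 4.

Sₙ = a(1 - rⁿ) / (1 - r)
S_7 = 3(1 - 4^7) / (1 - 4)
S_7 = 3(1 - 16384) / (-3)
S_7 = 16383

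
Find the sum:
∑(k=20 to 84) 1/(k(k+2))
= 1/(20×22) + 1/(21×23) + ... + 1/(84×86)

Partial fractions: 1/(k(k+2)) = (1/2)[1/k - 1/(k+2)]
Telescoping leaves the first two and last two terms:
= (1/2)[1/20 + 1/21 - 1/85 - 1/86]
= 22789/614040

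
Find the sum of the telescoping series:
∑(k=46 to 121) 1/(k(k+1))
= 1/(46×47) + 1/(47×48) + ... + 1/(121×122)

Partial fractions: 1/(k(k+1)) = 1/k - 1/(k+1)
The series telescopes:
= (1/46 - 1/47) + (1/47 - 1/48) + ... + (1/121 - 1/122)
= 1/46 - 1/122
= 19/1403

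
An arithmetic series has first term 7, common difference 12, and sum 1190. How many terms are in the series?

Using S = n/2 × [2a + (n-1)d]
1190 = n/2 × [2(7) + (n-1)(12)]
1190 = n/2 × [14 + 12n - 12]
2380 = n × [2 + 12n]
12n² + (2)n - 2380 = 0
Discriminant: Δ = (2)² - 4(12)(-2380) = 4 + 114240 = 114244
√Δ = 338
n = [-(2) + √Δ] / (2·12) = (-2 + 338) / 24 = 336 / 24 = 14
(The negative root is discarded since n must be a positive integer.)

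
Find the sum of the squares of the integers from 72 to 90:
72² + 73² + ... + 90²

Use ∑_{k=1}^{n} k² = n(n+1)(2n+1)/6, then subtract the first 71 terms.
∑_{k=1}^{90} k² = 90×91×181/6 = 247065
∑_{k=1}^{71} k² = 71×72×143/6 = 121836
∑_{k=72}^{90} k² = 247065 - 121836 = 125229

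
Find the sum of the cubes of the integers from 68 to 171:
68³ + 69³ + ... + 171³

Use ∑_{k=1}^{n} k³ = [n(n+1)/2]², then subtract the first 67 terms.
∑_{k=1}^{171} k³ = [171×172/2]² = 14706² = 216266436
∑_{k=1}^{67} k³ = [67×68/2]² = 2278² = 5189284
∑_{k=68}^{171} k³ = 216266436 - 5189284 = 211077152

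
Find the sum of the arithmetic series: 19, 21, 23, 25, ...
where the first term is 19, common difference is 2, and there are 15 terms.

Sₙ = n/2 × (first + last)
Last term = a + (n-1)d = 19 + (15-1)×2 = 47
S_15 = 15/2 × (19 + 47)
S_15 = 15/2 × 66 = 495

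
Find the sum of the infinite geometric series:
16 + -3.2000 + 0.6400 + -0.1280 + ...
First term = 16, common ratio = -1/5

For |r| < 1, S = a / (1 - r)
S = 16 / (1 - (-1/5))
S = 16 / (6/5)
S = 40/3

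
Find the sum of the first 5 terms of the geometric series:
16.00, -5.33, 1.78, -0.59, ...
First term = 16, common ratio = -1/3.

Sₙ = a(1 - rⁿ) / (1 - r)
S_5 = 16(1 - (-1/3)^5) / (1 - (-1/3))
S_5 = 16(1 - (-1/243)) / (4/3)
S_5 = 976/81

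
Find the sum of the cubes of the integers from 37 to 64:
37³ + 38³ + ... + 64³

Use ∑_{k=1}^{n} k³ = [n(n+1)/2]², then subtract the first 36 terms.
∑_{k=1}^{64} k³ = [64×65/2]² = 2080² = 4326400
∑_{k=1}^{36} k³ = [36×37/2]² = 666² = 443556
∑_{k=37}^{64} k³ = 4326400 - 443556 = 3882844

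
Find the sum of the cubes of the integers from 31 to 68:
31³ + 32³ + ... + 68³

Use ∑_{k=1}^{n} k³ = [n(n+1)/2]², then subtract the first 30 terms.
∑_{k=1}^{68} k³ = [68×69/2]² = 2346² = 5503716
∑_{k=1}^{30} k³ = [30×31/2]² = 465² = 216225
∑_{k=31}^{68} k³ = 5503716 - 216225 = 5287491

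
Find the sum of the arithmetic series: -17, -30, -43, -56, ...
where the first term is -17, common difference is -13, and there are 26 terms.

Sₙ = n/2 × (first + last)
Last term = a + (n-1)d = -17 + (26-1)×(-13) = -342
S_26 = 26/2 × (-17 + (-342))
S_26 = 26/2 × (-359) = -4667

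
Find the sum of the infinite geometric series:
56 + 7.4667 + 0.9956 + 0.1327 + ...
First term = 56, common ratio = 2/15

For |r| < 1, S = a / (1 - r)
S = 56 / (1 - (2/15))
S = 56 / (13/15)
S = 840/13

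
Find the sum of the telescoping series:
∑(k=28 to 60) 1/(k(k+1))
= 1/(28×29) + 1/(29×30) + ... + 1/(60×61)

Partial fractions: 1/(k(k+1)) = 1/k - 1/(k+1)
The series telescopes:
= (1/28 - 1/29) + (1/29 - 1/30) + ... + (1/60 - 1/61)
= 1/28 - 1/61
= 33/1708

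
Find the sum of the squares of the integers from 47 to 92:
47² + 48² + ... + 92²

Use ∑_{k=1}^{n} k² = n(n+1)(2n+1)/6, then subtract the first 46 terms.
∑_{k=1}^{92} k² = 92×93×185/6 = 263810
∑_{k=1}^{46} k² = 46×47×93/6 = 33511
∑_{k=47}^{92} k² = 263810 - 33511 = 230299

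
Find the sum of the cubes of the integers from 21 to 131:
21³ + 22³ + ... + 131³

Use ∑_{k=1}^{n} k³ = [n(n+1)/2]², then subtract the first 20 terms.
∑_{k=1}^{131} k³ = [131×132/2]² = 8646² = 74753316
∑_{k=1}^{20} k³ = [20×21/2]² = 210² = 44100
∑_{k=21}^{131} k³ = 74753316 - 44100 = 74709216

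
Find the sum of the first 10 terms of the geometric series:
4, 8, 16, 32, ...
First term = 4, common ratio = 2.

Sₙ = a(1 - rⁿ) / (1 - r)
S_10 = 4(1 - 2^10) / (1 - 2)
S_10 = 4(1 - 1024) / (-1)
S_10 = 4092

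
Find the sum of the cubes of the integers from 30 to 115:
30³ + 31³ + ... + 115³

Use ∑_{k=1}^{n} k³ = [n(n+1)/2]², then subtract the first 29 terms.
∑_{k=1}^{115} k³ = [115×116/2]² = 6670² = 44488900
∑_{k=1}^{29} k³ = [29×30/2]² = 435² = 189225
∑_{k=30}^{115} k³ = 44488900 - 189225 = 44299675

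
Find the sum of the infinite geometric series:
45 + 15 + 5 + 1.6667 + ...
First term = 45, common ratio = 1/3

For |r| < 1, S = a / (1 - r)
S = 45 / (1 - (1/3))
S = 45 / (2/3)
S = 135/2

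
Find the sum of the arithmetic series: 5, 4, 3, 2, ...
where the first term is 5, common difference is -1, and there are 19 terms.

Sₙ = n/2 × (first + last)
Last term = a + (n-1)d = 5 + (19-1)×(-1) = -13
S_19 = 19/2 × (5 + (-13))
S_19 = 19/2 × (-8) = -76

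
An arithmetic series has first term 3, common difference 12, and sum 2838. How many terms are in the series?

Using S = n/2 × [2a + (n-1)d]
2838 = n/2 × [2(3) + (n-1)(12)]
2838 = n/2 × [6 + 12n - 12]
5676 = n × [-6 + 12n]
12n² + (-6)n - 5676 = 0
Discriminant: Δ = (-6)² - 4(12)(-5676) = 36 + 272448 = 272484
√Δ = 522
n = [-(-6) + √Δ] / (2·12) = (6 + 522) / 24 = 528 / 24 = 22
(The negative root is discarded since n must be a positive integer.)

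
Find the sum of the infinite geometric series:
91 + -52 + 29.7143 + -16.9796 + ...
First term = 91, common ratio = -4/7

For |r| < 1, S = a / (1 - r)
S = 91 / (1 - (-4/7))
S = 91 / (11/7)
S = 637/11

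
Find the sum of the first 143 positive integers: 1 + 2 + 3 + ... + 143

Formula: ∑k = n(n+1)/2
= 143×144/2
= 20592/2
= 10296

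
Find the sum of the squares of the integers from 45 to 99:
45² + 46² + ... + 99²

Use ∑_{k=1}^{n} k² = n(n+1)(2n+1)/6, then subtract the first 44 terms.
∑_{k=1}^{99} k² = 99×100×199/6 = 328350
∑_{k=1}^{44} k² = 44×45×89/6 = 29370
∑_{k=45}^{99} k² = 328350 - 29370 = 298980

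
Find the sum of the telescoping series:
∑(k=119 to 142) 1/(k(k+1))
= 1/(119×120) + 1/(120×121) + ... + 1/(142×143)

Partial fractions: 1/(k(k+1)) = 1/k - 1/(k+1)
The series telescopes:
= (1/119 - 1/120) + (1/120 - 1/121) + ... + (1/142 - 1/143)
= 1/119 - 1/143
= 24/17017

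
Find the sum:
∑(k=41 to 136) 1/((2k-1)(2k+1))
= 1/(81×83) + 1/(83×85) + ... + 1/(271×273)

Partial fractions: 1/((2k-1)(2k+1)) = (1/2)[1/(2k-1) - 1/(2k+1)]
The series telescopes:
= (1/2)[1/81 - 1/273]
= 32/7371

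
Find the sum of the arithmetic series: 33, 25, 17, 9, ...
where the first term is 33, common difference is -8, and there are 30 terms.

Sₙ = n/2 × (first + last)
Last term = a + (n-1)d = 33 + (30-1)×(-8) = -199
S_30 = 30/2 × (33 + (-199))
S_30 = 30/2 × (-166) = -2490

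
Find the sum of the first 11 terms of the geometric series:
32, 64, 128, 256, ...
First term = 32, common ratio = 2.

Sₙ = a(1 - rⁿ) / (1 - r)
S_11 = 32(1 - 2^11) / (1 - 2)
S_11 = 32(1 - 2048) / (-1)
S_11 = 65504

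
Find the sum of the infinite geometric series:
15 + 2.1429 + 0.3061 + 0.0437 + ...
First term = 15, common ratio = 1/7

For |r| < 1, S = a / (1 - r)
S = 15 / (1 - (1/7))
S = 15 / (6/7)
S = 35/2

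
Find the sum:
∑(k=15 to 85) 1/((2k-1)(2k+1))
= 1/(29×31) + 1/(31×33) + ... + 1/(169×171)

Partial fractions: 1/((2k-1)(2k+1)) = (1/2)[1/(2k-1) - 1/(2k+1)]
The series telescopes:
= (1/2)[1/29 - 1/171]
= 71/4959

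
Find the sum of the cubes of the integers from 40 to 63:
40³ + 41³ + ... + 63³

Use ∑_{k=1}^{n} k³ = [n(n+1)/2]², then subtract the first 39 terms.
∑_{k=1}^{63} k³ = [63×64/2]² = 2016² = 4064256
∑_{k=1}^{39} k³ = [39×40/2]² = 780² = 608400
∑_{k=40}^{63} k³ = 4064256 - 608400 = 3455856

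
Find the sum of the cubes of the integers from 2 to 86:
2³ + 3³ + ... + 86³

Use ∑_{k=1}^{n} k³ = [n(n+1)/2]², then subtract the first 1 terms.
∑_{k=1}^{86} k³ = [86×87/2]² = 3741² = 13995081
∑_{k=1}^{1} k³ = [1×2/2]² = 1² = 1
∑_{k=2}^{86} k³ = 13995081 - 1 = 13995080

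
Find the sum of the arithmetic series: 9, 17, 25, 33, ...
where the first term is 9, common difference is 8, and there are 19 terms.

Sₙ = n/2 × (first + last)
Last term = a + (n-1)d = 9 + (19-1)×8 = 153
S_19 = 19/2 × (9 + 153)
S_19 = 19/2 × 162 = 1539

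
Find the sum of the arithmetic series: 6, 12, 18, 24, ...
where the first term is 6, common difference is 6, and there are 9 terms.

Sₙ = n/2 × (first + last)
Last term = a + (n-1)d = 6 + (9-1)×6 = 54
S_9 = 9/2 × (6 + 54)
S_9 = 9/2 × 60 = 270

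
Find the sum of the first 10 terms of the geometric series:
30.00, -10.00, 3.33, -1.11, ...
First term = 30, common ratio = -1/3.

Sₙ = a(1 - rⁿ) / (1 - r)
S_10 = 30(1 - (-1/3)^10) / (1 - (-1/3))
S_10 = 30(1 - (1/59049)) / (4/3)
S_10 = 147620/6561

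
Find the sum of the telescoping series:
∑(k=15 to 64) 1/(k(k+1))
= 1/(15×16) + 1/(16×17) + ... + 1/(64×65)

Partial fractions: 1/(k(k+1)) = 1/k - 1/(k+1)
The series telescopes:
= (1/15 - 1/16) + (1/16 - 1/17) + ... + (1/64 - 1/65)
= 1/15 - 1/65
= 2/39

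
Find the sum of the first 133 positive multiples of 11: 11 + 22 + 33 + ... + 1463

Factor out 11: = 11(1 + 2 + ... + 133) = 11 × n(n+1)/2
= 11 × 133×134/2
= 11 × 8911
= 98021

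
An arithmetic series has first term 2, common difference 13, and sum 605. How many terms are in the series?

Using S = n/2 × [2a + (n-1)d]
605 = n/2 × [2(2) + (n-1)(13)]
605 = n/2 × [4 + 13n - 13]
1210 = n × [-9 + 13n]
13n² + (-9)n - 1210 = 0
Discriminant: Δ = (-9)² - 4(13)(-1210) = 81 + 62920 = 63001
√Δ = 251
n = [-(-9) + √Δ] / (2·13) = (9 + 251) / 26 = 260 / 26 = 10
(The negative root is discarded since n must be a positive integer.)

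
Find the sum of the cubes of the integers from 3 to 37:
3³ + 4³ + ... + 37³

Use ∑_{k=1}^{n} k³ = [n(n+1)/2]², then subtract the first 2 terms.
∑_{k=1}^{37} k³ = [37×38/2]² = 703² = 494209
∑_{k=1}^{2} k³ = [2×3/2]² = 3² = 9
∑_{k=3}^{37} k³ = 494209 - 9 = 494200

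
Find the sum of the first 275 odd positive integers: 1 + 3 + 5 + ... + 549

Sum of first n odd numbers = n²
= 275²
= 75625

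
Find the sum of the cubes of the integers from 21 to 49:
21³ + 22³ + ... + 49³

Use ∑_{k=1}^{n} k³ = [n(n+1)/2]², then subtract the first 20 terms.
∑_{k=1}^{49} k³ = [49×50/2]² = 1225² = 1500625
∑_{k=1}^{20} k³ = [20×21/2]² = 210² = 44100
∑_{k=21}^{49} k³ = 1500625 - 44100 = 1456525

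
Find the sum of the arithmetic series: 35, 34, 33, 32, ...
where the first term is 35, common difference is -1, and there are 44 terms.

Sₙ = n/2 × (first + last)
Last term = a + (n-1)d = 35 + (44-1)×(-1) = -8
S_44 = 44/2 × (35 + (-8))
S_44 = 44/2 × 27 = 594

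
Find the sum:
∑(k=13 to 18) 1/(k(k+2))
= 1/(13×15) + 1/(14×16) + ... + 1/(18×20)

Partial fractions: 1/(k(k+2)) = (1/2)[1/k - 1/(k+2)]
Telescoping leaves the first two and last two terms:
= (1/2)[1/13 + 1/14 - 1/19 - 1/20]
= 1581/69160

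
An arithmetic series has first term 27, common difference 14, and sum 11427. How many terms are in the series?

Using S = n/2 × [2a + (n-1)d]
11427 = n/2 × [2(27) + (n-1)(14)]
11427 = n/2 × [54 + 14n - 14]
22854 = n × [40 + 14n]
14n² + (40)n - 22854 = 0
Discriminant: Δ = (40)² - 4(14)(-22854) = 1600 + 1279824 = 1281424
√Δ = 1132
n = [-(40) + √Δ] / (2·14) = (-40 + 1132) / 28 = 1092 / 28 = 39
(The negative root is discarded since n must be a positive integer.)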